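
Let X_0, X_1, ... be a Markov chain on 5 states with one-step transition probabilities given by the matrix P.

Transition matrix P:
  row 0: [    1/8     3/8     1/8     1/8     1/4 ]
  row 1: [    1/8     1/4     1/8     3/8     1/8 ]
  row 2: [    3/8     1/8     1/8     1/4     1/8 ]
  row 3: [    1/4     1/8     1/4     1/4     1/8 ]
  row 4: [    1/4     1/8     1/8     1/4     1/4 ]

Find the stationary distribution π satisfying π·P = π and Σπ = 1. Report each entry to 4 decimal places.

π = [0.2168, 0.2048, 0.1561, 0.2485, 0.1738]

Balance equations π_j = Σ_i π_i·P[i][j]:
  π_0 = 1/8·π_0 + 1/8·π_1 + 3/8·π_2 + 1/4·π_3 + 1/4·π_4
  π_1 = 3/8·π_0 + 1/4·π_1 + 1/8·π_2 + 1/8·π_3 + 1/8·π_4
  π_2 = 1/8·π_0 + 1/8·π_1 + 1/8·π_2 + 1/4·π_3 + 1/8·π_4
  π_3 = 1/8·π_0 + 3/8·π_1 + 1/4·π_2 + 1/4·π_3 + 1/4·π_4
  normalize: π_0 + π_1 + π_2 + π_3 + π_4 = 1
Solving the linear system gives exactly π = [129/595, 853/4165, 130/833, 207/833, 724/4165].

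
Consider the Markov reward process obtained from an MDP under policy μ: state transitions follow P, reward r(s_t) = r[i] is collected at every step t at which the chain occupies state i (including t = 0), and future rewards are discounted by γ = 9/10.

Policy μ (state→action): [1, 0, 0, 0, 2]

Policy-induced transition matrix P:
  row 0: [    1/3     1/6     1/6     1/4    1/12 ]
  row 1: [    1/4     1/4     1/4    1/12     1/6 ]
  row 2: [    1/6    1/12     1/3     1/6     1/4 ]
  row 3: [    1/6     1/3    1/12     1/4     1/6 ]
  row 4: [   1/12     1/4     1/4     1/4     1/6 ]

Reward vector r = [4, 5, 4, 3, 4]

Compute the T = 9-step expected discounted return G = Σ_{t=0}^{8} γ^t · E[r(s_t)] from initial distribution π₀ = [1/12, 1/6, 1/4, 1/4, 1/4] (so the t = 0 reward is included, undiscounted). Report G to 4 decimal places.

t=0: π = [0.0833, 0.1667, 0.2500, 0.2500, 0.2500], E[r] = 3.9167, γ^t·E[r] = 3.916667, running G = 3.916667
t=1: π = [0.1736, 0.2222, 0.2222, 0.2014, 0.1806], E[r] = 4.0208, γ^t·E[r] = 3.618750, running G = 7.535417
t=2: π = [0.1991, 0.2153, 0.2205, 0.1944, 0.1707], E[r] = 4.0208, γ^t·E[r] = 3.256875, running G = 10.792292
t=3: π = [0.2036, 0.2129, 0.2194, 0.1957, 0.1685], E[r] = 4.0171, γ^t·E[r] = 2.928480, running G = 13.720772
t=4: π = [0.2043, 0.2128, 0.2187, 0.1962, 0.1680], E[r] = 4.0165, γ^t·E[r] = 2.635255, running G = 16.356028
t=5: π = [0.2044, 0.2129, 0.2185, 0.1963, 0.1679], E[r] = 4.0166, γ^t·E[r] = 2.371744, running G = 18.727771
t=6: π = [0.2045, 0.2129, 0.2185, 0.1963, 0.1678], E[r] = 4.0166, γ^t·E[r] = 2.134583, running G = 20.862354
t=7: π = [0.2045, 0.2129, 0.2184, 0.1963, 0.1678], E[r] = 4.0166, γ^t·E[r] = 1.921127, running G = 22.783480
t=8: π = [0.2045, 0.2129, 0.2184, 0.1963, 0.1678], E[r] = 4.0166, γ^t·E[r] = 1.729014, running G = 24.512494

G = 24.5125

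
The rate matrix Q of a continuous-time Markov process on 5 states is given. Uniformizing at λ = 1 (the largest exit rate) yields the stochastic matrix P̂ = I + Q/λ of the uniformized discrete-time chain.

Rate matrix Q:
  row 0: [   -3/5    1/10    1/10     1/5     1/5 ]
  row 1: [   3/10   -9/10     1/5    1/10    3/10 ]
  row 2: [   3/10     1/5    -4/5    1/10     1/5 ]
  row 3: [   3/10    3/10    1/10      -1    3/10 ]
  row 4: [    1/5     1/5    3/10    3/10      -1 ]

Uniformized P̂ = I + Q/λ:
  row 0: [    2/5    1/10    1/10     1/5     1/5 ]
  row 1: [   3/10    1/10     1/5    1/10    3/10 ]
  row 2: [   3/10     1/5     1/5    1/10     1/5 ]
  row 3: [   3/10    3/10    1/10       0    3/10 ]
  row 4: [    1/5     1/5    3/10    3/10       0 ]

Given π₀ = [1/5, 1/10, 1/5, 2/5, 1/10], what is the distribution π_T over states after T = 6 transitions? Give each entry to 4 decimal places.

π = [0.3118, 0.1675, 0.1727, 0.1545, 0.1935]

t=0: π = [0.2000, 0.1000, 0.2000, 0.4000, 0.1000]
t=1: π = [0.3100, 0.2100, 0.1500, 0.1000, 0.2300]
t=2: π = [0.3080, 0.1580, 0.1820, 0.1670, 0.1850]
t=3: π = [0.3123, 0.1701, 0.1710, 0.1511, 0.1955]
t=4: π = [0.3117, 0.1669, 0.1732, 0.1552, 0.1930]
t=5: π = [0.3119, 0.1677, 0.1726, 0.1543, 0.1936]
t=6: π = [0.3118, 0.1675, 0.1727, 0.1545, 0.1935]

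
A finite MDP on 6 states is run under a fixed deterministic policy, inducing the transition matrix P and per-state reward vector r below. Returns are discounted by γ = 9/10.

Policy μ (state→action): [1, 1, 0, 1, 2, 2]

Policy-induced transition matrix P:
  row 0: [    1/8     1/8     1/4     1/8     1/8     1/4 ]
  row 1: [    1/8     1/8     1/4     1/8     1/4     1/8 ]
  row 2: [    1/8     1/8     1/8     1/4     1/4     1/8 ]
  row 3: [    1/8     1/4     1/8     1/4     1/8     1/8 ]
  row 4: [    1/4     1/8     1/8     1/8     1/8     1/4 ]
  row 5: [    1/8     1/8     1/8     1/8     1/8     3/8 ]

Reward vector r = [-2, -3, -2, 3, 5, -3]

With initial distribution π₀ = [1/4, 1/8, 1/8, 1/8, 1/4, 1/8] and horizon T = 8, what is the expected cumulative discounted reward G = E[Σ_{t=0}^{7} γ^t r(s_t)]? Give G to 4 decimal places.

G = -1.7888

t=0: π = [0.2500, 0.1250, 0.1250, 0.1250, 0.2500, 0.1250], E[r] = 0.1250, γ^t·E[r] = 0.125000, running G = 0.125000
t=1: π = [0.1563, 0.1406, 0.1719, 0.1563, 0.1563, 0.2188], E[r] = -0.4844, γ^t·E[r] = -0.435938, running G = -0.310938
t=2: π = [0.1445, 0.1445, 0.1621, 0.1660, 0.1641, 0.2188], E[r] = -0.3848, γ^t·E[r] = -0.311660, running G = -0.622598
t=3: π = [0.1455, 0.1458, 0.1611, 0.1660, 0.1633, 0.2183], E[r] = -0.3906, γ^t·E[r] = -0.284766, running G = -0.907363
t=4: π = [0.1454, 0.1458, 0.1614, 0.1659, 0.1634, 0.2182], E[r] = -0.3909, γ^t·E[r] = -0.256489, running G = -1.163853
t=5: π = [0.1454, 0.1457, 0.1614, 0.1659, 0.1634, 0.2181], E[r] = -0.3905, γ^t·E[r] = -0.230615, running G = -1.394468
t=6: π = [0.1454, 0.1457, 0.1614, 0.1659, 0.1634, 0.2181], E[r] = -0.3906, γ^t·E[r] = -0.207563, running G = -1.602031
t=7: π = [0.1454, 0.1457, 0.1614, 0.1659, 0.1634, 0.2181], E[r] = -0.3906, γ^t·E[r] = -0.186806, running G = -1.788837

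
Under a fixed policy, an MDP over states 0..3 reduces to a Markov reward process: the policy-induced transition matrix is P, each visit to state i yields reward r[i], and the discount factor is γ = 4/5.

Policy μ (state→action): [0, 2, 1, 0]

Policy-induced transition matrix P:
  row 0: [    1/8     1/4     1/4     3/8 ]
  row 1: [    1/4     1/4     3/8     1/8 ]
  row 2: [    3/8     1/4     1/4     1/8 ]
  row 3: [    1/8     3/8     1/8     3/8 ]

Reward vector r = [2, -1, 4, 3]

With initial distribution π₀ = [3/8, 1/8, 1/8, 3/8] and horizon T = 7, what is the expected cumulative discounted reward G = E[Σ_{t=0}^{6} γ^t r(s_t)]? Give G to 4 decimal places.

G = 7.8245

t=0: π = [0.3750, 0.1250, 0.1250, 0.3750], E[r] = 2.2500, γ^t·E[r] = 2.250000, running G = 2.250000
t=1: π = [0.1719, 0.2969, 0.2188, 0.3125], E[r] = 1.8594, γ^t·E[r] = 1.487500, running G = 3.737500
t=2: π = [0.2168, 0.2891, 0.2480, 0.2461], E[r] = 1.8750, γ^t·E[r] = 1.200000, running G = 4.937500
t=3: π = [0.2231, 0.2808, 0.2554, 0.2407], E[r] = 1.9092, γ^t·E[r] = 0.977500, running G = 5.915000
t=4: π = [0.2239, 0.2801, 0.2550, 0.2410], E[r] = 1.9107, γ^t·E[r] = 0.782625, running G = 6.697625
t=5: π = [0.2238, 0.2801, 0.2549, 0.2412], E[r] = 1.9106, γ^t·E[r] = 0.626080, running G = 7.323705
t=6: π = [0.2237, 0.2802, 0.2549, 0.2412], E[r] = 1.9105, γ^t·E[r] = 0.500829, running G = 7.824534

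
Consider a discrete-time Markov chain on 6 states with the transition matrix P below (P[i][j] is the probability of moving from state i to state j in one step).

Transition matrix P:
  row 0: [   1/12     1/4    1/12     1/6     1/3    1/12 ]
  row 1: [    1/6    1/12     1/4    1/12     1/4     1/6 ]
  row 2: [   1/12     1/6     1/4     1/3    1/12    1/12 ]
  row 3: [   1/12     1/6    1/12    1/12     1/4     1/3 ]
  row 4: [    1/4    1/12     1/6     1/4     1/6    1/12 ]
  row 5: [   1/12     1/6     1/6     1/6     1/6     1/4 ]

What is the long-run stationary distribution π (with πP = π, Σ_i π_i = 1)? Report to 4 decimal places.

Balance equations π_j = Σ_i π_i·P[i][j]:
  π_0 = 1/12·π_0 + 1/6·π_1 + 1/12·π_2 + 1/12·π_3 + 1/4·π_4 + 1/12·π_5
  π_1 = 1/4·π_0 + 1/12·π_1 + 1/6·π_2 + 1/6·π_3 + 1/12·π_4 + 1/6·π_5
  π_2 = 1/12·π_0 + 1/4·π_1 + 1/4·π_2 + 1/12·π_3 + 1/6·π_4 + 1/6·π_5
  π_3 = 1/6·π_0 + 1/12·π_1 + 1/3·π_2 + 1/12·π_3 + 1/4·π_4 + 1/6·π_5
  π_4 = 1/3·π_0 + 1/4·π_1 + 1/12·π_2 + 1/4·π_3 + 1/6·π_4 + 1/6·π_5
  normalize: π_0 + π_1 + π_2 + π_3 + π_4 + π_5 = 1
Solving the linear system gives exactly π = [6766/52307, 7755/52307, 8727/52307, 9606/52307, 10565/52307, 8888/52307].

π = [0.1294, 0.1483, 0.1668, 0.1836, 0.2020, 0.1699]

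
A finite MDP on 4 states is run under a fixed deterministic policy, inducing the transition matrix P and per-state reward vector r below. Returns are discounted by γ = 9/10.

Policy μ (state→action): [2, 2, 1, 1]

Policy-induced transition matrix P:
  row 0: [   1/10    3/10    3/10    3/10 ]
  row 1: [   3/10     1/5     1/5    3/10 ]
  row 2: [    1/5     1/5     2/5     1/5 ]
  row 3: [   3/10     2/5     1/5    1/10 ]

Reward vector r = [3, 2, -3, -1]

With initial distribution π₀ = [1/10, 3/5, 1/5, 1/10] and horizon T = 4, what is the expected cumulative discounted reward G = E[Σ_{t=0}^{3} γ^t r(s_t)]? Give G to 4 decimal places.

G = 1.2623

t=0: π = [0.1000, 0.6000, 0.2000, 0.1000], E[r] = 0.8000, γ^t·E[r] = 0.800000, running G = 0.800000
t=1: π = [0.2600, 0.2300, 0.2500, 0.2600], E[r] = 0.2300, γ^t·E[r] = 0.207000, running G = 1.007000
t=2: π = [0.2230, 0.2780, 0.2760, 0.2230], E[r] = 0.1740, γ^t·E[r] = 0.140940, running G = 1.147940
t=3: π = [0.2278, 0.2669, 0.2775, 0.2278], E[r] = 0.1569, γ^t·E[r] = 0.114380, running G = 1.262320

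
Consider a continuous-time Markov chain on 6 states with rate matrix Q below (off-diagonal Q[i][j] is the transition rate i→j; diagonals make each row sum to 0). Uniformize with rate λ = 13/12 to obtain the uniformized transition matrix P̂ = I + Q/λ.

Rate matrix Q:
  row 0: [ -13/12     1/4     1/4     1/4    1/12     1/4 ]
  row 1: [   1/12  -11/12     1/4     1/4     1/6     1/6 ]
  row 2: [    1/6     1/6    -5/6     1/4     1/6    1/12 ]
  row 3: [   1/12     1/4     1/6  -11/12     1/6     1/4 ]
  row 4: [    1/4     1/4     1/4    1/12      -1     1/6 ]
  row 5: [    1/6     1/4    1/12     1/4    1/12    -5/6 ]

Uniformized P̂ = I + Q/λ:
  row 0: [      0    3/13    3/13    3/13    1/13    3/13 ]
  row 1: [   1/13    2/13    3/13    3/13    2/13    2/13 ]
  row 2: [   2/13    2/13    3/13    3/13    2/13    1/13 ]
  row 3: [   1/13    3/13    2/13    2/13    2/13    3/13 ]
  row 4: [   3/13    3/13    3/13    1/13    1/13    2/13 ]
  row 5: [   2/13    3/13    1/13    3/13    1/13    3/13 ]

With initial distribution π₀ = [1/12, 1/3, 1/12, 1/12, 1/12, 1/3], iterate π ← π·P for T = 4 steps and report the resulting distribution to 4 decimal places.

π = [0.1149, 0.2009, 0.1884, 0.1969, 0.1220, 0.1770]

t=0: π = [0.0833, 0.3333, 0.0833, 0.0833, 0.0833, 0.3333]
t=1: π = [0.1154, 0.1987, 0.1731, 0.2115, 0.1154, 0.1859]
t=2: π = [0.1134, 0.2022, 0.1859, 0.1967, 0.1218, 0.1800]
t=3: π = [0.1151, 0.2009, 0.1879, 0.1969, 0.1219, 0.1772]
t=4: π = [0.1149, 0.2009, 0.1884, 0.1969, 0.1220, 0.1770]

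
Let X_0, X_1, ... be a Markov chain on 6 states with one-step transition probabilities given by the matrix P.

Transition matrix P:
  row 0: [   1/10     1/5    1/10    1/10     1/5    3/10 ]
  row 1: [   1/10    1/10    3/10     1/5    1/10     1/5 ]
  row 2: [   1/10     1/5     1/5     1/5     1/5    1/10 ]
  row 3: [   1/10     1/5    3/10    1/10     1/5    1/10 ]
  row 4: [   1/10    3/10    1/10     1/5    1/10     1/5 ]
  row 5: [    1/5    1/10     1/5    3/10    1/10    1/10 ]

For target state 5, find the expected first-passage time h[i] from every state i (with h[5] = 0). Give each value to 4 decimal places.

h = [5.1261, 5.8824, 6.4076, 6.4076, 5.7773, 0.0000]

First-step conditioning: h[5] = 0; for i ≠ 5, h[i] = 1 + Σ_k P[i][k]·h[k].
  h[0] = 1 + 1/10·h[0] + 1/5·h[1] + 1/10·h[2] + 1/10·h[3] + 1/5·h[4]
  h[1] = 1 + 1/10·h[0] + 1/10·h[1] + 3/10·h[2] + 1/5·h[3] + 1/10·h[4]
  h[2] = 1 + 1/10·h[0] + 1/5·h[1] + 1/5·h[2] + 1/5·h[3] + 1/5·h[4]
  h[3] = 1 + 1/10·h[0] + 1/5·h[1] + 3/10·h[2] + 1/10·h[3] + 1/5·h[4]
  h[4] = 1 + 1/10·h[0] + 3/10·h[1] + 1/10·h[2] + 1/5·h[3] + 1/10·h[4]
Solving the 5×5 linear system over states ≠ 5 gives exactly h = [610/119, 100/17, 1525/238, 1525/238, 1375/238, 0] (h[5] = 0 is the target).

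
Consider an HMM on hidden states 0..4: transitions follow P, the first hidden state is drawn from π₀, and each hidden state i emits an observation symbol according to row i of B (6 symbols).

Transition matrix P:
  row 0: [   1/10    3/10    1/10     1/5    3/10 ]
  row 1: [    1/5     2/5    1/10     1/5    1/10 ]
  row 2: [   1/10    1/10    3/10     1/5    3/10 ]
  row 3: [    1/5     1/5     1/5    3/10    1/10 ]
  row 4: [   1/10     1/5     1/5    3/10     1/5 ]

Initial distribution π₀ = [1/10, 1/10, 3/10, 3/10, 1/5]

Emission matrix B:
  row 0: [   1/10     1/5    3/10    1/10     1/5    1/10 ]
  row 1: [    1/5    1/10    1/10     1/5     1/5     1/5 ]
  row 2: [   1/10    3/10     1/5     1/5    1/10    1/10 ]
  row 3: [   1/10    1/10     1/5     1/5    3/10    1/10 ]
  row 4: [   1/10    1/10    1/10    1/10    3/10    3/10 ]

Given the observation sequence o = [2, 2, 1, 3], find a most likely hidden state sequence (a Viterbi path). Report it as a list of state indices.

t=0: δ = [3.000e-02, 1.000e-02, 6.000e-02, 6.000e-02, 2.000e-02]  (obs o_0=2)
t=1: δ = [3.600e-03, 1.200e-03, 3.600e-03, 3.600e-03, 1.800e-03]  ψ = [3, 3, 2, 3, 2]  (obs o_1=2)
t=2: δ = [1.440e-04, 1.080e-04, 3.240e-04, 1.080e-04, 1.080e-04]  ψ = [3, 0, 2, 3, 0]  (obs o_2=1)
t=3: δ = [3.240e-06, 8.640e-06, 1.944e-05, 1.296e-05, 9.720e-06]  ψ = [2, 0, 2, 2, 2]  (obs o_3=3)
backtrack: best end state = 2; path = [2, 2, 2, 2]

path = [2, 2, 2, 2]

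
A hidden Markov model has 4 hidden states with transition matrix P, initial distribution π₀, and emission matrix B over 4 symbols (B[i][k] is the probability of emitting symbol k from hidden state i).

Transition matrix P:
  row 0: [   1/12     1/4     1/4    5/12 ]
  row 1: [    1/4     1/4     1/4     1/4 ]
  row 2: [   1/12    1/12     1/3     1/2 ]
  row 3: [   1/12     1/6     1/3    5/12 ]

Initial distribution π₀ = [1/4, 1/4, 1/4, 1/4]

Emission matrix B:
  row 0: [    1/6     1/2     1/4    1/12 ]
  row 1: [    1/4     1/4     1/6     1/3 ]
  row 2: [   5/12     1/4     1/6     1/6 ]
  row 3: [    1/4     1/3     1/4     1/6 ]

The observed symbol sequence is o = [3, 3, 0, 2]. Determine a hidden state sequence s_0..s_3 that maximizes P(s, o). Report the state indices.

t=0: δ = [2.083e-02, 8.333e-02, 4.167e-02, 4.167e-02]  (obs o_0=3)
t=1: δ = [1.736e-03, 6.944e-03, 3.472e-03, 3.472e-03]  ψ = [1, 1, 1, 1]  (obs o_1=3)
t=2: δ = [2.894e-04, 4.340e-04, 7.234e-04, 4.340e-04]  ψ = [1, 1, 1, 1]  (obs o_2=0)
t=3: δ = [2.713e-05, 1.808e-05, 4.019e-05, 9.042e-05]  ψ = [1, 1, 2, 2]  (obs o_3=2)
backtrack: best end state = 3; path = [1, 1, 2, 3]

path = [1, 1, 2, 3]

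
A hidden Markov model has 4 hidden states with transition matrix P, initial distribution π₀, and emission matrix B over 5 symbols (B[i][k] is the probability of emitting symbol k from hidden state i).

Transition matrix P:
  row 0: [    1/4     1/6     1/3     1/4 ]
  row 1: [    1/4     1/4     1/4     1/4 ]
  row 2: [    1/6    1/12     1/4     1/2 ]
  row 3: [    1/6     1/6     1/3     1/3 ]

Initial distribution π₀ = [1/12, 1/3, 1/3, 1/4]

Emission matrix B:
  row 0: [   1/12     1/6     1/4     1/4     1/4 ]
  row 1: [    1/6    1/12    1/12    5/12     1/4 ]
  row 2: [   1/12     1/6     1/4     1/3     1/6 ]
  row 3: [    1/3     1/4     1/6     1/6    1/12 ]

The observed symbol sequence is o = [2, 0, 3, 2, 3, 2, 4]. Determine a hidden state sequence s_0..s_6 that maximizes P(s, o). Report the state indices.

path = [2, 3, 2, 3, 2, 3, 2]

t=0: δ = [2.083e-02, 2.778e-02, 8.333e-02, 4.167e-02]  (obs o_0=2)
t=1: δ = [1.157e-03, 1.157e-03, 1.736e-03, 1.389e-02]  ψ = [2, 1, 2, 2]  (obs o_1=0)
t=2: δ = [5.787e-04, 9.645e-04, 1.543e-03, 7.716e-04]  ψ = [3, 3, 3, 3]  (obs o_2=3)
t=3: δ = [6.430e-05, 2.009e-05, 9.645e-05, 1.286e-04]  ψ = [2, 1, 2, 2]  (obs o_3=2)
t=4: δ = [5.358e-06, 8.931e-06, 1.429e-05, 8.038e-06]  ψ = [3, 3, 3, 2]  (obs o_4=3)
t=5: δ = [5.954e-07, 1.861e-07, 8.931e-07, 1.191e-06]  ψ = [2, 1, 2, 2]  (obs o_5=2)
t=6: δ = [4.961e-08, 4.961e-08, 6.615e-08, 3.721e-08]  ψ = [3, 3, 3, 2]  (obs o_6=4)
backtrack: best end state = 2; path = [2, 3, 2, 3, 2, 3, 2]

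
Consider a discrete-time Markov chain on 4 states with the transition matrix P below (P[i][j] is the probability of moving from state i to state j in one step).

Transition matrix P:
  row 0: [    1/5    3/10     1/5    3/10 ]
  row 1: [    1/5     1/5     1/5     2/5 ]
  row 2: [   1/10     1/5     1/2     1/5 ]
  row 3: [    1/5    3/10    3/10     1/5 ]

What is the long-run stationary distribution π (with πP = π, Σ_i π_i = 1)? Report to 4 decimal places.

π = [0.1676, 0.2433, 0.3236, 0.2654]

Balance equations π_j = Σ_i π_i·P[i][j]:
  π_0 = 1/5·π_0 + 1/5·π_1 + 1/10·π_2 + 1/5·π_3
  π_1 = 3/10·π_0 + 1/5·π_1 + 1/5·π_2 + 3/10·π_3
  π_2 = 1/5·π_0 + 1/5·π_1 + 1/2·π_2 + 3/10·π_3
  normalize: π_0 + π_1 + π_2 + π_3 = 1
Solving the linear system gives exactly π = [144/859, 209/859, 278/859, 228/859].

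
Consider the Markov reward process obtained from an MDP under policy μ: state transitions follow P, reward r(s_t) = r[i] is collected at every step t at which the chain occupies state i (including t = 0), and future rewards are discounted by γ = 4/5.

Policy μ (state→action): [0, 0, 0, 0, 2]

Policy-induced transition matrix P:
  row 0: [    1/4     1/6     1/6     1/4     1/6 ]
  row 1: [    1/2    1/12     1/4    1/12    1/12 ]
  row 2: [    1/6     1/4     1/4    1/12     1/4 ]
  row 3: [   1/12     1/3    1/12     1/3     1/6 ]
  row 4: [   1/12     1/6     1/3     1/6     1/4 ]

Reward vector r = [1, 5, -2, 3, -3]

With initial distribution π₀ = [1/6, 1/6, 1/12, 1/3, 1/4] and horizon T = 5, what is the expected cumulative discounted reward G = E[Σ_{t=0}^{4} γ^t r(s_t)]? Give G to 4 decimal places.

t=0: π = [0.1667, 0.1667, 0.0833, 0.3333, 0.2500], E[r] = 1.0833, γ^t·E[r] = 1.083333, running G = 1.083333
t=1: π = [0.1875, 0.2153, 0.2014, 0.2153, 0.1806], E[r] = 0.9653, γ^t·E[r] = 0.772222, running G = 1.855556
t=2: π = [0.2211, 0.2014, 0.2135, 0.1834, 0.1806], E[r] = 0.8096, γ^t·E[r] = 0.518148, running G = 2.373704
t=3: π = [0.2219, 0.1983, 0.2160, 0.1811, 0.1827], E[r] = 0.7761, γ^t·E[r] = 0.397383, running G = 2.771086
t=4: π = [0.2209, 0.1983, 0.2166, 0.1808, 0.1834], E[r] = 0.7718, γ^t·E[r] = 0.316119, running G = 3.087205

G = 3.0872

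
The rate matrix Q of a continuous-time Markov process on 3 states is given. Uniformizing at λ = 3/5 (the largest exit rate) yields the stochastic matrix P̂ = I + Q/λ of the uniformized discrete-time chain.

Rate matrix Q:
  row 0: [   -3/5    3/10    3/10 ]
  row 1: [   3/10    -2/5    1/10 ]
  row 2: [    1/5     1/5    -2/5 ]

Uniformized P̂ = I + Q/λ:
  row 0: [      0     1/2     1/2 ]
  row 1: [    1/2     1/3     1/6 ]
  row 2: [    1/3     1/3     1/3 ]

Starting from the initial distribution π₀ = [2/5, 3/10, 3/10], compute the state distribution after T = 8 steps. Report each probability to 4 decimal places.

π = [0.2980, 0.3829, 0.3191]

t=0: π = [0.4000, 0.3000, 0.3000]
t=1: π = [0.2500, 0.4000, 0.3500]
t=2: π = [0.3167, 0.3750, 0.3083]
t=3: π = [0.2903, 0.3861, 0.3236]
t=4: π = [0.3009, 0.3817, 0.3174]
t=5: π = [0.2966, 0.3835, 0.3199]
t=6: π = [0.2984, 0.3828, 0.3189]
t=7: π = [0.2977, 0.3831, 0.3193]
t=8: π = [0.2980, 0.3829, 0.3191]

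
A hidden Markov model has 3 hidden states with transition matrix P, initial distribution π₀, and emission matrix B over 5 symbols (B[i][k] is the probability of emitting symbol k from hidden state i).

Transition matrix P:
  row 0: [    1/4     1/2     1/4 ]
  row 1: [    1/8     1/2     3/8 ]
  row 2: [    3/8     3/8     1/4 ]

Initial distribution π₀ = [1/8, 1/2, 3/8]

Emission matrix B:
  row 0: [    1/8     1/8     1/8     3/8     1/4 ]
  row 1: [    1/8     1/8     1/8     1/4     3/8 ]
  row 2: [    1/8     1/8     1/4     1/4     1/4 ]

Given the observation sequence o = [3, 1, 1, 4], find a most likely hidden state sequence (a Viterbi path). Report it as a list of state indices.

path = [1, 1, 1, 1]

t=0: δ = [4.688e-02, 1.250e-01, 9.375e-02]  (obs o_0=3)
t=1: δ = [4.395e-03, 7.812e-03, 5.859e-03]  ψ = [2, 1, 1]  (obs o_1=1)
t=2: δ = [2.747e-04, 4.883e-04, 3.662e-04]  ψ = [2, 1, 1]  (obs o_2=1)
t=3: δ = [3.433e-05, 9.155e-05, 4.578e-05]  ψ = [2, 1, 1]  (obs o_3=4)
backtrack: best end state = 1; path = [1, 1, 1, 1]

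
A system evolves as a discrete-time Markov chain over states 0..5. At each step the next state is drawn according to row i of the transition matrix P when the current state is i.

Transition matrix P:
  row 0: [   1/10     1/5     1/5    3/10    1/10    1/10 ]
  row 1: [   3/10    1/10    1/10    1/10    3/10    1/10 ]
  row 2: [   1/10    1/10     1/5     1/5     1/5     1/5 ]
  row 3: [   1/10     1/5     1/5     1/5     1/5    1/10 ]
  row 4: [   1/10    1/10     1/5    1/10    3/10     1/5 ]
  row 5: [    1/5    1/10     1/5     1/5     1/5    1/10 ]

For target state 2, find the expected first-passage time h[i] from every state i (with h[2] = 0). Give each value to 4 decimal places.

First-step conditioning: h[2] = 0; for i ≠ 2, h[i] = 1 + Σ_k P[i][k]·h[k].
  h[0] = 1 + 1/10·h[0] + 1/5·h[1] + 3/10·h[3] + 1/10·h[4] + 1/10·h[5]
  h[1] = 1 + 3/10·h[0] + 1/10·h[1] + 1/10·h[3] + 3/10·h[4] + 1/10·h[5]
  h[3] = 1 + 1/10·h[0] + 1/5·h[1] + 1/5·h[3] + 1/5·h[4] + 1/10·h[5]
  h[4] = 1 + 1/10·h[0] + 1/10·h[1] + 1/10·h[3] + 3/10·h[4] + 1/5·h[5]
  h[5] = 1 + 1/5·h[0] + 1/10·h[1] + 1/5·h[3] + 1/5·h[4] + 1/10·h[5]
Solving the 5×5 linear system over states ≠ 2 gives exactly h = [7150/1321, 54500/9247, 0, 49995/9247, 49445/9247, 49550/9247] (h[2] = 0 is the target).

h = [5.4126, 5.8938, 0.0000, 5.4066, 5.3471, 5.3585]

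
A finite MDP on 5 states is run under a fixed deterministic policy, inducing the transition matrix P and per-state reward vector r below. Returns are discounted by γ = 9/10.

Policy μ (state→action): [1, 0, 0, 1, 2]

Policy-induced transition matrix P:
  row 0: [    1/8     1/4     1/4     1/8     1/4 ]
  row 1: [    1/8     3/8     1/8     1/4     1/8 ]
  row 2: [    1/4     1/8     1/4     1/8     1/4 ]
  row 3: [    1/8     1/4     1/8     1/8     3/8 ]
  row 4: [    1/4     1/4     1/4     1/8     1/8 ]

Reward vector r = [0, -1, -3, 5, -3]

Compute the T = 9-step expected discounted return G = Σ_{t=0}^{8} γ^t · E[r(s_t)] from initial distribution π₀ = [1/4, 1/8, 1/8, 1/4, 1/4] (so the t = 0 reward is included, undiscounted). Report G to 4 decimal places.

G = -3.7312

t=0: π = [0.2500, 0.1250, 0.1250, 0.2500, 0.2500], E[r] = 0.0000, γ^t·E[r] = 0.000000, running G = 0.000000
t=1: π = [0.1719, 0.2500, 0.2031, 0.1406, 0.2344], E[r] = -0.8594, γ^t·E[r] = -0.773438, running G = -0.773438
t=2: π = [0.1797, 0.2559, 0.2012, 0.1563, 0.2070], E[r] = -0.6992, γ^t·E[r] = -0.566367, running G = -1.339805
t=3: π = [0.1760, 0.2568, 0.1985, 0.1570, 0.2117], E[r] = -0.7024, γ^t·E[r] = -0.512044, running G = -1.851849
t=4: π = [0.1763, 0.2573, 0.1983, 0.1571, 0.2111], E[r] = -0.6998, γ^t·E[r] = -0.459118, running G = -2.310967
t=5: π = [0.1762, 0.2574, 0.1982, 0.1572, 0.2111], E[r] = -0.6995, γ^t·E[r] = -0.413019, running G = -2.723986
t=6: π = [0.1762, 0.2574, 0.1982, 0.1572, 0.2111], E[r] = -0.6993, γ^t·E[r] = -0.371659, running G = -3.095645
t=7: π = [0.1762, 0.2574, 0.1982, 0.1572, 0.2111], E[r] = -0.6993, γ^t·E[r] = -0.334484, running G = -3.430129
t=8: π = [0.1762, 0.2574, 0.1982, 0.1572, 0.2111], E[r] = -0.6993, γ^t·E[r] = -0.301034, running G = -3.731163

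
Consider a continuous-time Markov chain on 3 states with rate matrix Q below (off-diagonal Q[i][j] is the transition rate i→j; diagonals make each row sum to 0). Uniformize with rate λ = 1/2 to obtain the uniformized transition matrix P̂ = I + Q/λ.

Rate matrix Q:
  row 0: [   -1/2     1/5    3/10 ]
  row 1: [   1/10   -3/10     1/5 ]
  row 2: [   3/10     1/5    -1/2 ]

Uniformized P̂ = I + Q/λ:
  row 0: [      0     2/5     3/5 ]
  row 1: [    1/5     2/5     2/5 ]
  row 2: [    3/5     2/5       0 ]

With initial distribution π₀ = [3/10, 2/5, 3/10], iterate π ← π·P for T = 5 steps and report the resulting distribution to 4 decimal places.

t=0: π = [0.3000, 0.4000, 0.3000]
t=1: π = [0.2600, 0.4000, 0.3400]
t=2: π = [0.2840, 0.4000, 0.3160]
t=3: π = [0.2696, 0.4000, 0.3304]
t=4: π = [0.2782, 0.4000, 0.3218]
t=5: π = [0.2731, 0.4000, 0.3269]

π = [0.2731, 0.4000, 0.3269]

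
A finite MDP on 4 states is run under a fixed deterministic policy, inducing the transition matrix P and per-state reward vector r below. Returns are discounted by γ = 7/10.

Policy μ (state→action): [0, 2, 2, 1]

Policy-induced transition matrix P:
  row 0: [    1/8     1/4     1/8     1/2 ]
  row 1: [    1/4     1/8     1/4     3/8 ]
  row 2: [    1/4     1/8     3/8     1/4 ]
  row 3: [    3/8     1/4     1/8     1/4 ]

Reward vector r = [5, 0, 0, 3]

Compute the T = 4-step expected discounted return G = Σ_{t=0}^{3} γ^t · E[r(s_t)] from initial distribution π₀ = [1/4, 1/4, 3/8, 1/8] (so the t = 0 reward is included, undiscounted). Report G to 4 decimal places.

t=0: π = [0.2500, 0.2500, 0.3750, 0.1250], E[r] = 1.6250, γ^t·E[r] = 1.625000, running G = 1.625000
t=1: π = [0.2344, 0.1719, 0.2500, 0.3438], E[r] = 2.2031, γ^t·E[r] = 1.542188, running G = 3.167188
t=2: π = [0.2637, 0.1973, 0.2090, 0.3301], E[r] = 2.3086, γ^t·E[r] = 1.131211, running G = 4.298398
t=3: π = [0.2583, 0.1992, 0.2019, 0.3406], E[r] = 2.3132, γ^t·E[r] = 0.793439, running G = 5.091837

G = 5.0918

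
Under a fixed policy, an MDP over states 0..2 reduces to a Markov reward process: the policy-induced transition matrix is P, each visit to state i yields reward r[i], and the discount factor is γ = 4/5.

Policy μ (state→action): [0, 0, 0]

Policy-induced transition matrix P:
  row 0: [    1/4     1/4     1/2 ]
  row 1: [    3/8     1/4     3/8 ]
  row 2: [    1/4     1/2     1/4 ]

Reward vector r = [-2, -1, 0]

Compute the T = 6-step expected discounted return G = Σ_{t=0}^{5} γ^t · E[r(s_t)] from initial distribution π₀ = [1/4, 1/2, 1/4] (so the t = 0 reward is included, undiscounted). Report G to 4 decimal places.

G = -3.4983

t=0: π = [0.2500, 0.5000, 0.2500], E[r] = -1.0000, γ^t·E[r] = -1.000000, running G = -1.000000
t=1: π = [0.3125, 0.3125, 0.3750], E[r] = -0.9375, γ^t·E[r] = -0.750000, running G = -1.750000
t=2: π = [0.2891, 0.3438, 0.3672], E[r] = -0.9219, γ^t·E[r] = -0.590000, running G = -2.340000
t=3: π = [0.2930, 0.3418, 0.3652], E[r] = -0.9277, γ^t·E[r] = -0.475000, running G = -2.815000
t=4: π = [0.2927, 0.3413, 0.3660], E[r] = -0.9268, γ^t·E[r] = -0.379600, running G = -3.194600
t=5: π = [0.2927, 0.3415, 0.3658], E[r] = -0.9268, γ^t·E[r] = -0.303700, running G = -3.498300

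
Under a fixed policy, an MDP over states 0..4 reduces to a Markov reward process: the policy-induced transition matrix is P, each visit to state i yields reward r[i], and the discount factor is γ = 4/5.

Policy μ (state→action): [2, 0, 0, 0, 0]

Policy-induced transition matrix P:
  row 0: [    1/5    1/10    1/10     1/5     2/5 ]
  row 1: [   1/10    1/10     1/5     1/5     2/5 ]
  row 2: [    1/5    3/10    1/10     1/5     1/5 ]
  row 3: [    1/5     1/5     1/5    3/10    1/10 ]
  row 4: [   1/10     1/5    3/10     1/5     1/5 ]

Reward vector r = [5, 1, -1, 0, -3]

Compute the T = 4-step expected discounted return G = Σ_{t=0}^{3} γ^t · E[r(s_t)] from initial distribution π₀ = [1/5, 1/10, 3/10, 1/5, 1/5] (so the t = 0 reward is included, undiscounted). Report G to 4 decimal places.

G = 0.3594

t=0: π = [0.2000, 0.1000, 0.3000, 0.2000, 0.2000], E[r] = 0.2000, γ^t·E[r] = 0.200000, running G = 0.200000
t=1: π = [0.1700, 0.2000, 0.1700, 0.2200, 0.2400], E[r] = 0.1600, γ^t·E[r] = 0.128000, running G = 0.328000
t=2: π = [0.1560, 0.1800, 0.1900, 0.2220, 0.2520], E[r] = 0.0140, γ^t·E[r] = 0.008960, running G = 0.336960
t=3: π = [0.1568, 0.1854, 0.1906, 0.2222, 0.2450], E[r] = 0.0438, γ^t·E[r] = 0.022426, running G = 0.359386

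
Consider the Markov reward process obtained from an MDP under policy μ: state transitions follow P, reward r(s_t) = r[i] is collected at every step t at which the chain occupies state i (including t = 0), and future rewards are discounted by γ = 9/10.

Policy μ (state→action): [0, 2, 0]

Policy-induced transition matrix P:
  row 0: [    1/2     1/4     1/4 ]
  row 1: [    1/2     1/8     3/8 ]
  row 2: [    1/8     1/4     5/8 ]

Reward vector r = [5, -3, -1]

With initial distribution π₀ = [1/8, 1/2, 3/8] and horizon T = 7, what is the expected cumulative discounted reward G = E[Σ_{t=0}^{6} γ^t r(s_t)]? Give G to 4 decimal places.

t=0: π = [0.1250, 0.5000, 0.3750], E[r] = -1.2500, γ^t·E[r] = -1.250000, running G = -1.250000
t=1: π = [0.3594, 0.1875, 0.4531], E[r] = 0.7813, γ^t·E[r] = 0.703125, running G = -0.546875
t=2: π = [0.3301, 0.2266, 0.4434], E[r] = 0.5273, γ^t·E[r] = 0.427148, running G = -0.119727
t=3: π = [0.3337, 0.2217, 0.4446], E[r] = 0.5591, γ^t·E[r] = 0.407571, running G = 0.287844
t=4: π = [0.3333, 0.2223, 0.4444], E[r] = 0.5551, γ^t·E[r] = 0.364211, running G = 0.652055
t=5: π = [0.3333, 0.2222, 0.4444], E[r] = 0.5556, γ^t·E[r] = 0.328083, running G = 0.980138
t=6: π = [0.3333, 0.2222, 0.4444], E[r] = 0.5555, γ^t·E[r] = 0.295241, running G = 1.275379

G = 1.2754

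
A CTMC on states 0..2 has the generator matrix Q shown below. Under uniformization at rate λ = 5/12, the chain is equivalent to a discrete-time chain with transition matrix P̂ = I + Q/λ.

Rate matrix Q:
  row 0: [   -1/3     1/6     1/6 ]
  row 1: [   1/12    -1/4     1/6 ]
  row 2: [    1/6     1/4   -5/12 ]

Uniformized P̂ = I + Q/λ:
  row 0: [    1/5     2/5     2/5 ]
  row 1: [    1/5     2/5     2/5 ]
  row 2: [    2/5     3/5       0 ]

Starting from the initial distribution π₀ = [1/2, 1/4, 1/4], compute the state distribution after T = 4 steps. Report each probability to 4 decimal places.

π = [0.2576, 0.4576, 0.2848]

t=0: π = [0.5000, 0.2500, 0.2500]
t=1: π = [0.2500, 0.4500, 0.3000]
t=2: π = [0.2600, 0.4600, 0.2800]
t=3: π = [0.2560, 0.4560, 0.2880]
t=4: π = [0.2576, 0.4576, 0.2848]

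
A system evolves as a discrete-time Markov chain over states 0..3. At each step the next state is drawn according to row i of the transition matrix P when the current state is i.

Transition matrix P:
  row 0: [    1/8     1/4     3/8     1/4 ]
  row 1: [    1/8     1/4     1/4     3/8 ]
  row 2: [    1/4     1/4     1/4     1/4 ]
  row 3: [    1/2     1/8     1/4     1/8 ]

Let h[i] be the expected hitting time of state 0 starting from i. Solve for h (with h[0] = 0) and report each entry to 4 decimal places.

First-step conditioning: h[0] = 0; for i ≠ 0, h[i] = 1 + Σ_k P[i][k]·h[k].
  h[1] = 1 + 1/4·h[1] + 1/4·h[2] + 3/8·h[3]
  h[2] = 1 + 1/4·h[1] + 1/4·h[2] + 1/4·h[3]
  h[3] = 1 + 1/8·h[1] + 1/4·h[2] + 1/8·h[3]
Solving the 3×3 linear system over states ≠ 0 gives exactly h = [0, 320/83, 292/83, 224/83] (h[0] = 0 is the target).

h = [0.0000, 3.8554, 3.5181, 2.6988]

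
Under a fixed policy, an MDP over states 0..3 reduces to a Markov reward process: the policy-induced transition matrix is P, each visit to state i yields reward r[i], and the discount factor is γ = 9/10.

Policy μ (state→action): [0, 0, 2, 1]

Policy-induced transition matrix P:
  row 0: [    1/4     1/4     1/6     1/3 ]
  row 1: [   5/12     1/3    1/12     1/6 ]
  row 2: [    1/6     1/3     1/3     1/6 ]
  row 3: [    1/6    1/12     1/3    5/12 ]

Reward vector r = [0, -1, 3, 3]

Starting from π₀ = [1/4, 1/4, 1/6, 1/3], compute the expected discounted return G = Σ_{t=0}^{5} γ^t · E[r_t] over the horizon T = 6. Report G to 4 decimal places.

t=0: π = [0.2500, 0.2500, 0.1667, 0.3333], E[r] = 1.2500, γ^t·E[r] = 1.250000, running G = 1.250000
t=1: π = [0.2500, 0.2292, 0.2292, 0.2917], E[r] = 1.3333, γ^t·E[r] = 1.200000, running G = 2.450000
t=2: π = [0.2448, 0.2396, 0.2344, 0.2813], E[r] = 1.3073, γ^t·E[r] = 1.058906, running G = 3.508906
t=3: π = [0.2470, 0.2426, 0.2326, 0.2778], E[r] = 1.2886, γ^t·E[r] = 0.939410, running G = 4.448316
t=4: π = [0.2479, 0.2433, 0.2315, 0.2773], E[r] = 1.2831, γ^t·E[r] = 0.841815, running G = 5.290131
t=5: π = [0.2482, 0.2434, 0.2312, 0.2773], E[r] = 1.2821, γ^t·E[r] = 0.757076, running G = 6.047207

G = 6.0472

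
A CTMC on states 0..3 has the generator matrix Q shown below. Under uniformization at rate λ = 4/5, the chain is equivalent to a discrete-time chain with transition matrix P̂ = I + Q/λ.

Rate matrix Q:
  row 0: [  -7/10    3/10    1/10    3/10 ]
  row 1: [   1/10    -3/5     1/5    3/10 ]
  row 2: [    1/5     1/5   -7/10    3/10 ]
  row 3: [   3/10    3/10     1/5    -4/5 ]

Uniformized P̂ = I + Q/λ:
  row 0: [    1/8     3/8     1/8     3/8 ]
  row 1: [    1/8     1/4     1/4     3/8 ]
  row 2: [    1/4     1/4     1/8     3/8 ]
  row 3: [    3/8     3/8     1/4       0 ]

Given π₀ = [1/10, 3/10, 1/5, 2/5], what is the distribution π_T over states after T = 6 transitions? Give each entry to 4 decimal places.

t=0: π = [0.1000, 0.3000, 0.2000, 0.4000]
t=1: π = [0.2500, 0.3125, 0.2125, 0.2250]
t=2: π = [0.2078, 0.3094, 0.1922, 0.2906]
t=3: π = [0.2217, 0.3123, 0.2000, 0.2660]
t=4: π = [0.2165, 0.3110, 0.1973, 0.2752]
t=5: π = [0.2185, 0.3115, 0.1983, 0.2718]
t=6: π = [0.2177, 0.3113, 0.1979, 0.2731]

π = [0.2177, 0.3113, 0.1979, 0.2731]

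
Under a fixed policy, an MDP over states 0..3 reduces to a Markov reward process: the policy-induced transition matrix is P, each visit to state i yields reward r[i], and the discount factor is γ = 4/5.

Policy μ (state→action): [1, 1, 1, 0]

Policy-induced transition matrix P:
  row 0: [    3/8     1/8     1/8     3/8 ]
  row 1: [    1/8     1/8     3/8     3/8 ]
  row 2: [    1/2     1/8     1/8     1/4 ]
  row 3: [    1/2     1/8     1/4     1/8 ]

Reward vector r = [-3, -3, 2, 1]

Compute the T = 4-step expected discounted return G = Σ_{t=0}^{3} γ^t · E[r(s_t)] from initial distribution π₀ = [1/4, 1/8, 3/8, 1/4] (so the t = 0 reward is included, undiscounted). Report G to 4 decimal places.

G = -1.9800

t=0: π = [0.2500, 0.1250, 0.3750, 0.2500], E[r] = -0.1250, γ^t·E[r] = -0.125000, running G = -0.125000
t=1: π = [0.4219, 0.1250, 0.1875, 0.2656], E[r] = -1.0000, γ^t·E[r] = -0.800000, running G = -0.925000
t=2: π = [0.4004, 0.1250, 0.1895, 0.2852], E[r] = -0.9121, γ^t·E[r] = -0.583750, running G = -1.508750
t=3: π = [0.4031, 0.1250, 0.1919, 0.2800], E[r] = -0.9204, γ^t·E[r] = -0.471250, running G = -1.980000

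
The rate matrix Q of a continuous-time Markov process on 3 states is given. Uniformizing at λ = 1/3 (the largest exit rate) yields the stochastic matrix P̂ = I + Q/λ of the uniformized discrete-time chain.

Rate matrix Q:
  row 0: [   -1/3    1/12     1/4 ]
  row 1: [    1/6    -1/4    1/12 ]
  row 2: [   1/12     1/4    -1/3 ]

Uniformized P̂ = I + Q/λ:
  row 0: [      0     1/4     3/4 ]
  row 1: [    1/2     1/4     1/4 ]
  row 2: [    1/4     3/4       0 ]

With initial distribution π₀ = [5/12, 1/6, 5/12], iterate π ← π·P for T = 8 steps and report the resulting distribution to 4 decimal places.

t=0: π = [0.4167, 0.1667, 0.4167]
t=1: π = [0.1875, 0.4583, 0.3542]
t=2: π = [0.3177, 0.4271, 0.2552]
t=3: π = [0.2773, 0.3776, 0.3451]
t=4: π = [0.2751, 0.4225, 0.3024]
t=5: π = [0.2869, 0.4012, 0.3119]
t=6: π = [0.2786, 0.4060, 0.3155]
t=7: π = [0.2818, 0.4077, 0.3104]
t=8: π = [0.2815, 0.4052, 0.3133]

π = [0.2815, 0.4052, 0.3133]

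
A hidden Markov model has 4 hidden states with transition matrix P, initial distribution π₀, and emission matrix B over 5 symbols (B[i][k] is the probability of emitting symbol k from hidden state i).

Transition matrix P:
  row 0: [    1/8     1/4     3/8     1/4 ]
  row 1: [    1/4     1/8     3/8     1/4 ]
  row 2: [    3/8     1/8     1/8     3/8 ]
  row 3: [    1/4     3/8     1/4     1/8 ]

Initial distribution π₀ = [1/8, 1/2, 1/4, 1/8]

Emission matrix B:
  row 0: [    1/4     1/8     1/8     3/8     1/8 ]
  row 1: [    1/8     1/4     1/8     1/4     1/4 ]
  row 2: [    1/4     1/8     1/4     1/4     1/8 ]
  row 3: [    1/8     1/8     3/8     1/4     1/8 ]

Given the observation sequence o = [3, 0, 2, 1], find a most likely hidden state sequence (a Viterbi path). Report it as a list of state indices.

t=0: δ = [4.688e-02, 1.250e-01, 6.250e-02, 3.125e-02]  (obs o_0=3)
t=1: δ = [7.812e-03, 1.953e-03, 1.172e-02, 3.906e-03]  ψ = [1, 1, 1, 1]  (obs o_1=0)
t=2: δ = [5.493e-04, 2.441e-04, 7.324e-04, 1.648e-03]  ψ = [2, 0, 0, 2]  (obs o_2=2)
t=3: δ = [5.150e-05, 1.545e-04, 5.150e-05, 3.433e-05]  ψ = [3, 3, 3, 2]  (obs o_3=1)
backtrack: best end state = 1; path = [1, 2, 3, 1]

path = [1, 2, 3, 1]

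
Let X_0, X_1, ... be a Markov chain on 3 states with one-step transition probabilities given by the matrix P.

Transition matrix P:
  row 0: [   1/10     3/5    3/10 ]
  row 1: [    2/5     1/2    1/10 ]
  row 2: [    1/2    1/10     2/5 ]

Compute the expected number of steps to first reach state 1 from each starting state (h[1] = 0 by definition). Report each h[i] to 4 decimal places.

h = [2.3077, 0.0000, 3.5897]

First-step conditioning: h[1] = 0; for i ≠ 1, h[i] = 1 + Σ_k P[i][k]·h[k].
  h[0] = 1 + 1/10·h[0] + 3/10·h[2]
  h[2] = 1 + 1/2·h[0] + 2/5·h[2]
Solving the 2×2 linear system over states ≠ 1 gives exactly h = [30/13, 0, 140/39] (h[1] = 0 is the target).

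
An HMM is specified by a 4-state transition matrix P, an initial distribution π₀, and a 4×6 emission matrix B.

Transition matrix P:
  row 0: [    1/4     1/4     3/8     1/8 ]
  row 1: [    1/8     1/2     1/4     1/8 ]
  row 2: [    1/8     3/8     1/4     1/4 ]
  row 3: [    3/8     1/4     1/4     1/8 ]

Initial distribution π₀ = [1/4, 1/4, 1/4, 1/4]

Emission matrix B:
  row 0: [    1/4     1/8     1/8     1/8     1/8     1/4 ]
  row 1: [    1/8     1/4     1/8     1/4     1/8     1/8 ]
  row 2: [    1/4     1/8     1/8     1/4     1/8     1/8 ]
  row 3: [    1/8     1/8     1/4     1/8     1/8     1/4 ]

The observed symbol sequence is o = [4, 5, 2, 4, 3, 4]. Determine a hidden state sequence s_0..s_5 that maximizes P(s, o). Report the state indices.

path = [1, 1, 1, 1, 1, 1]

t=0: δ = [3.125e-02, 3.125e-02, 3.125e-02, 3.125e-02]  (obs o_0=4)
t=1: δ = [2.930e-03, 1.953e-03, 1.465e-03, 1.953e-03]  ψ = [3, 1, 0, 2]  (obs o_1=5)
t=2: δ = [9.155e-05, 1.221e-04, 1.373e-04, 9.155e-05]  ψ = [0, 1, 0, 0]  (obs o_2=2)
t=3: δ = [4.292e-06, 7.629e-06, 4.292e-06, 4.292e-06]  ψ = [3, 1, 0, 2]  (obs o_3=4)
t=4: δ = [2.012e-07, 9.537e-07, 4.768e-07, 1.341e-07]  ψ = [3, 1, 1, 2]  (obs o_4=3)
t=5: δ = [1.490e-08, 5.960e-08, 2.980e-08, 1.490e-08]  ψ = [1, 1, 1, 1]  (obs o_5=4)
backtrack: best end state = 1; path = [1, 1, 1, 1, 1, 1]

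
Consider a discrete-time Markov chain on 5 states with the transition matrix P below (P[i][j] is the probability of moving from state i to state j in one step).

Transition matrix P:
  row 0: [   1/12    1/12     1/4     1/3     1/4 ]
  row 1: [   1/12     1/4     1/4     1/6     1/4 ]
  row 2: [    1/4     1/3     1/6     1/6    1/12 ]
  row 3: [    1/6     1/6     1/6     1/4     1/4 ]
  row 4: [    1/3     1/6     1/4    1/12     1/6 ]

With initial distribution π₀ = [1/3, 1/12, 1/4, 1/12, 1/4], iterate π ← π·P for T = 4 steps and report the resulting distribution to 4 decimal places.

t=0: π = [0.3333, 0.0833, 0.2500, 0.0833, 0.2500]
t=1: π = [0.1944, 0.1875, 0.2222, 0.2083, 0.1875]
t=2: π = [0.1846, 0.2031, 0.2141, 0.2008, 0.1973]
t=3: π = [0.1851, 0.2039, 0.2154, 0.1977, 0.1979]
t=4: π = [0.1852, 0.2041, 0.2156, 0.1975, 0.1976]

π = [0.1852, 0.2041, 0.2156, 0.1975, 0.1976]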